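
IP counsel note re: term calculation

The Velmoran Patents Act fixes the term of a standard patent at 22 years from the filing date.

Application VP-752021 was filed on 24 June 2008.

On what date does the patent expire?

2030-06-24

Filing date + 22 years → 24 June 2030.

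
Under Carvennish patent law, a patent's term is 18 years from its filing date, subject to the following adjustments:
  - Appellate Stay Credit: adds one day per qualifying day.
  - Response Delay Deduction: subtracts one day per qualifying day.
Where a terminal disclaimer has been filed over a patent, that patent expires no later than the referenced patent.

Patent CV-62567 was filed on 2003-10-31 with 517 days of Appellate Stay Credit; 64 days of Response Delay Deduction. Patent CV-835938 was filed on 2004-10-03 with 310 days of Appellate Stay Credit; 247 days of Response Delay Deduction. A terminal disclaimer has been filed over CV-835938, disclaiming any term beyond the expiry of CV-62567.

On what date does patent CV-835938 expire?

December 5, 2022

Natural term of CV-835938:
  Base: filing + 18 years → 3 October 2022.
  Appellate Stay Credit: +310 days → 9 August 2023.
  Response Delay Deduction: −247 days → 5 December 2022.
Expiry of referenced patent CV-62567:
  Base: filing + 18 years → 31 October 2021.
  Appellate Stay Credit: +517 days → 1 April 2023.
  Response Delay Deduction: −64 days → 27 January 2023.
Terminal disclaimer: CV-835938 expires on the earlier of 5 December 2022 and 27 January 2023.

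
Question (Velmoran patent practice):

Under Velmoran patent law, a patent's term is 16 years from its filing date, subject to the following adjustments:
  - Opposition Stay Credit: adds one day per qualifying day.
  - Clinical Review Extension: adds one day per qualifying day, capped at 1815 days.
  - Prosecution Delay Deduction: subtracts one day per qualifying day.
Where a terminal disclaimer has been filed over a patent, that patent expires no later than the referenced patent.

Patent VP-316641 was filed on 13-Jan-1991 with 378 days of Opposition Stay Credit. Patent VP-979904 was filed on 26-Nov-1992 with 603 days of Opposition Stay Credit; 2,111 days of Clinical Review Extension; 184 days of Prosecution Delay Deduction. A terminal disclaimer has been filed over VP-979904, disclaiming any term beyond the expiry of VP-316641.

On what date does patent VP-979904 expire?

Natural term of VP-979904:
  Base: filing + 16 years → 26 November 2008.
  Opposition Stay Credit: +603 days → 22 July 2010.
  Clinical Review Extension: 2111 days claimed exceeds the 1815-day cap, so +1815 days → 11 July 2015.
  Prosecution Delay Deduction: −184 days → 8 January 2015.
Expiry of referenced patent VP-316641:
  Base: filing + 16 years → 13 January 2007.
  Opposition Stay Credit: +378 days → 26 January 2008.
Terminal disclaimer: VP-979904 expires on the earlier of 8 January 2015 and 26 January 2008.

January 26, 2008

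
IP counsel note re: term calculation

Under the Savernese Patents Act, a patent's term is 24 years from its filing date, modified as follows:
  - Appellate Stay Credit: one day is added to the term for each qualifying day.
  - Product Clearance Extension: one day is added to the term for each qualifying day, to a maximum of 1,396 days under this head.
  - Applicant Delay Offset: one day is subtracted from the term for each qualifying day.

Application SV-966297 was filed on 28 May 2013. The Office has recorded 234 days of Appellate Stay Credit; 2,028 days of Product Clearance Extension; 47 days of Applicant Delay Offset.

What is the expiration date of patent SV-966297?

September 27, 2041

Base term: filing date + 24 years → 28 May 2037.
Appellate Stay Credit: +234 days → 17 January 2038.
Product Clearance Extension: 2028 days claimed exceeds the 1396-day cap, so +1396 days → 13 November 2041.
Applicant Delay Offset: −47 days → 27 September 2041.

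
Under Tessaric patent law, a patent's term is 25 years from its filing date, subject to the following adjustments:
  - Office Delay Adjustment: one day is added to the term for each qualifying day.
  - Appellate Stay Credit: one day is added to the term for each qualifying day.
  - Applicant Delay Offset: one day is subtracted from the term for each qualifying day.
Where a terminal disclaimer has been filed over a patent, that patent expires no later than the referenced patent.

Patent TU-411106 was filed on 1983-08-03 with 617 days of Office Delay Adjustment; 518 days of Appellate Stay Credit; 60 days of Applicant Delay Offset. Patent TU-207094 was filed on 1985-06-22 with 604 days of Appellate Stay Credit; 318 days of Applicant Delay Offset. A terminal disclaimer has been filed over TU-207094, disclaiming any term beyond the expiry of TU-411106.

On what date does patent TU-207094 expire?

Natural term of TU-207094:
  Base: filing + 25 years → 22 June 2010.
  Appellate Stay Credit: +604 days → 16 February 2012.
  Applicant Delay Offset: −318 days → 4 April 2011.
Expiry of referenced patent TU-411106:
  Base: filing + 25 years → 3 August 2008.
  Office Delay Adjustment: +617 days → 12 April 2010.
  Appellate Stay Credit: +518 days → 12 September 2011.
  Applicant Delay Offset: −60 days → 14 July 2011.
Terminal disclaimer: TU-207094 expires on the earlier of 4 April 2011 and 14 July 2011.

April 4, 2011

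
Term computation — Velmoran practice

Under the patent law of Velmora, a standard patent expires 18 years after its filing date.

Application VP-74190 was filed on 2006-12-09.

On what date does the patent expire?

Filing date + 18 years → 9 December 2024.

2024-12-09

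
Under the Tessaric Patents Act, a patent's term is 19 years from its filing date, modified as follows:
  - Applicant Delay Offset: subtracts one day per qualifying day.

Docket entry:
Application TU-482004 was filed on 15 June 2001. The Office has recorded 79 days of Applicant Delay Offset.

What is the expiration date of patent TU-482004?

March 28, 2020

Base term: filing date + 19 years → 15 June 2020.
Applicant Delay Offset: −79 days → 28 March 2020.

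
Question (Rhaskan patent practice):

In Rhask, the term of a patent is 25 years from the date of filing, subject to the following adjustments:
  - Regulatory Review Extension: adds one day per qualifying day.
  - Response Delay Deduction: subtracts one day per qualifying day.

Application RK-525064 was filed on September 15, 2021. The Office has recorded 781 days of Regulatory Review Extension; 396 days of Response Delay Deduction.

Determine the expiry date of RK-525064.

October 5, 2047

Base term: filing date + 25 years → 15 September 2046.
Regulatory Review Extension: +781 days → 4 November 2048.
Response Delay Deduction: −396 days → 5 October 2047.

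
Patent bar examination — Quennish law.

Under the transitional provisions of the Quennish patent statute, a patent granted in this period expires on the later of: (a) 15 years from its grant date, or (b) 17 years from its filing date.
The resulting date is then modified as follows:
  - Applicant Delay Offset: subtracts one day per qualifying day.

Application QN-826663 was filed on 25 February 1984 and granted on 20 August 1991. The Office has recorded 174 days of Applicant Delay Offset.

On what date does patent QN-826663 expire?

February 27, 2006

(a) grant + 15 years → 20 August 2006.
(b) filing + 17 years → 25 February 2001.
Later of the two: 20 August 2006.
Applicant Delay Offset: −174 days → 27 February 2006.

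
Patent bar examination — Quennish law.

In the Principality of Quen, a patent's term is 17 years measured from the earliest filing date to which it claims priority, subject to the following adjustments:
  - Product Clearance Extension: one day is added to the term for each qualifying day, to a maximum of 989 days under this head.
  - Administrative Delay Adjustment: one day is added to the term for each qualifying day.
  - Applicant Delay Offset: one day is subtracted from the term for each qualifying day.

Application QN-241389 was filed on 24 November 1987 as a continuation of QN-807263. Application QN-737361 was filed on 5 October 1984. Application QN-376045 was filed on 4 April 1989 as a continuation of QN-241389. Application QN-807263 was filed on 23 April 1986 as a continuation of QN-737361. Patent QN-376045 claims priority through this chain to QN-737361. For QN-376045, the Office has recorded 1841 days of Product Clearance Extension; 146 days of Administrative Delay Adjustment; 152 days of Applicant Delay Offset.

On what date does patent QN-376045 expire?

Earliest priority filing: 5 October 1984.
Base term: 5 October 1984 + 17 years → 5 October 2001.
Product Clearance Extension: 1841 days claimed exceeds the 989-day cap, so +989 days → 20 June 2004.
Administrative Delay Adjustment: +146 days → 13 November 2004.
Applicant Delay Offset: −152 days → 14 June 2004.

June 14, 2004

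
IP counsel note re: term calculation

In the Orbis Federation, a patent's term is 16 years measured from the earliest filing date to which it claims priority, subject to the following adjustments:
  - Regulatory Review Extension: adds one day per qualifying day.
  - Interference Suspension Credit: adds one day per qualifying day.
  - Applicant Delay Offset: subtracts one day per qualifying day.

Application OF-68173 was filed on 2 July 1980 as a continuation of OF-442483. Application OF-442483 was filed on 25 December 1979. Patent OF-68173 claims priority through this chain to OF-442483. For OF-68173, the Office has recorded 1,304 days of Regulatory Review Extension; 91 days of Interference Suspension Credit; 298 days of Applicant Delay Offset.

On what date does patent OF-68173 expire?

1998-12-26

Earliest priority filing: 25 December 1979.
Base term: 25 December 1979 + 16 years → 25 December 1995.
Regulatory Review Extension: +1304 days → 21 July 1999.
Interference Suspension Credit: +91 days → 20 October 1999.
Applicant Delay Offset: −298 days → 26 December 1998.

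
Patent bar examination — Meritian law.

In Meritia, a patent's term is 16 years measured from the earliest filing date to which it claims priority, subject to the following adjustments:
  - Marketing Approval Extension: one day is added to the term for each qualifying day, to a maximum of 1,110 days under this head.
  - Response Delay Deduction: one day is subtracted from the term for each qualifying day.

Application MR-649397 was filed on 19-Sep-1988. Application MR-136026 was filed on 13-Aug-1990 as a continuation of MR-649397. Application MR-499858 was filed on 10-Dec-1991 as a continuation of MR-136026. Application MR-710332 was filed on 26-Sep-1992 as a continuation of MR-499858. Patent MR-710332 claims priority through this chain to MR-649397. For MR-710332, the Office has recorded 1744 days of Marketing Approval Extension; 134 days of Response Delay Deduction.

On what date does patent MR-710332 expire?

2007-05-23

Earliest priority filing: 19 September 1988.
Base term: 19 September 1988 + 16 years → 19 September 2004.
Marketing Approval Extension: 1744 days claimed exceeds the 1110-day cap, so +1110 days → 4 October 2007.
Response Delay Deduction: −134 days → 23 May 2007.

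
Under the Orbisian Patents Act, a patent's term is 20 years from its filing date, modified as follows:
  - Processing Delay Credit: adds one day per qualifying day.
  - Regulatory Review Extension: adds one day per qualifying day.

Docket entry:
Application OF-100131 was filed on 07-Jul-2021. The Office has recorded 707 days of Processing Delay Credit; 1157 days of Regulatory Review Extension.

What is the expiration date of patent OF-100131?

Base term: filing date + 20 years → 7 July 2041.
Processing Delay Credit: +707 days → 14 June 2043.
Regulatory Review Extension: +1157 days → 14 August 2046.

August 14, 2046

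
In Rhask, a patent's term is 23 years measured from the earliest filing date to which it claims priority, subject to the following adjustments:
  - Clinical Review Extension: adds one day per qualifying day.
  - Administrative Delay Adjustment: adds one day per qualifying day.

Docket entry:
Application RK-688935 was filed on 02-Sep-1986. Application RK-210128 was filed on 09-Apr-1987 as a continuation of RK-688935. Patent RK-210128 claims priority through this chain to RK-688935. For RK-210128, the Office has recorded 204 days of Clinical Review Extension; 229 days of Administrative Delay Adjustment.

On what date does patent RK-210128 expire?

Earliest priority filing: 2 September 1986.
Base term: 2 September 1986 + 23 years → 2 September 2009.
Clinical Review Extension: +204 days → 25 March 2010.
Administrative Delay Adjustment: +229 days → 9 November 2010.

2010-11-09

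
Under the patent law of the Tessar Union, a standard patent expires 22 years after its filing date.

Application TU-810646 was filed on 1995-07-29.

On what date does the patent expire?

2017-07-29

Filing date + 22 years → 29 July 2017.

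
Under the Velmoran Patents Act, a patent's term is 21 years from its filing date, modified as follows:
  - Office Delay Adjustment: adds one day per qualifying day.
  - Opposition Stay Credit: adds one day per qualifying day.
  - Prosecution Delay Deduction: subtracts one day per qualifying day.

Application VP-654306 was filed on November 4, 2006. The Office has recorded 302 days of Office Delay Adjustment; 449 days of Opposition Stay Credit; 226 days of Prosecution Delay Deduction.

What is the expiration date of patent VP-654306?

Base term: filing date + 21 years → 4 November 2027.
Office Delay Adjustment: +302 days → 1 September 2028.
Opposition Stay Credit: +449 days → 24 November 2029.
Prosecution Delay Deduction: −226 days → 12 April 2029.

2029-04-12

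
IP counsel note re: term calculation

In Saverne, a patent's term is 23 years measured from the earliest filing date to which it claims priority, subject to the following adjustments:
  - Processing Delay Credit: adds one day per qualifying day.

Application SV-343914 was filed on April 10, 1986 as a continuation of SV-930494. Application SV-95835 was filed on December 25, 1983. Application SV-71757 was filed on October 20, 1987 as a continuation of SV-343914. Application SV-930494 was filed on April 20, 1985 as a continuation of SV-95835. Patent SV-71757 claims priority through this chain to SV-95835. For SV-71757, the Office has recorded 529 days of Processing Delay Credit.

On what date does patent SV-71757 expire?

2008-06-06

Earliest priority filing: 25 December 1983.
Base term: 25 December 1983 + 23 years → 25 December 2006.
Processing Delay Credit: +529 days → 6 June 2008.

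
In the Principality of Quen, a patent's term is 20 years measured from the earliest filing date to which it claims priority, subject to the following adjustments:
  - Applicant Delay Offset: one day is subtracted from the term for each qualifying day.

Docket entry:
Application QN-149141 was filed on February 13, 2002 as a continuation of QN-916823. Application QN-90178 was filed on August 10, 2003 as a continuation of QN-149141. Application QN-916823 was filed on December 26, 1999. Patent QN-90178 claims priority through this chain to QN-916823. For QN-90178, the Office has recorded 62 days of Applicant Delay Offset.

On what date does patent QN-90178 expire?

Earliest priority filing: 26 December 1999.
Base term: 26 December 1999 + 20 years → 26 December 2019.
Applicant Delay Offset: −62 days → 25 October 2019.

2019-10-25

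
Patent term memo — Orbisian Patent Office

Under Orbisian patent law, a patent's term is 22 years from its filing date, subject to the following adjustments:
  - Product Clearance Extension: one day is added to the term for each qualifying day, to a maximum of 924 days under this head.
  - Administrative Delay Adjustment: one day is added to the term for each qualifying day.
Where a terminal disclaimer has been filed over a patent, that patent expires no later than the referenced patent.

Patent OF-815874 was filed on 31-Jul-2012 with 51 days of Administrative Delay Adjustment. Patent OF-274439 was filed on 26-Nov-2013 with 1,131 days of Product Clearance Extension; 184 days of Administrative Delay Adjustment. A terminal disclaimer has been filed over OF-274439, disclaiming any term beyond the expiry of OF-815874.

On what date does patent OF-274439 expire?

Natural term of OF-274439:
  Base: filing + 22 years → 26 November 2035.
  Product Clearance Extension: 1131 days claimed exceeds the 924-day cap, so +924 days → 7 June 2038.
  Administrative Delay Adjustment: +184 days → 8 December 2038.
Expiry of referenced patent OF-815874:
  Base: filing + 22 years → 31 July 2034.
  Administrative Delay Adjustment: +51 days → 20 September 2034.
Terminal disclaimer: OF-274439 expires on the earlier of 8 December 2038 and 20 September 2034.

2034-09-20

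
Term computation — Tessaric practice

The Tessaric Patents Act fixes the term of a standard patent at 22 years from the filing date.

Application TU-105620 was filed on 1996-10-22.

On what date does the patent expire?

Filing date + 22 years → 22 October 2018.

October 22, 2018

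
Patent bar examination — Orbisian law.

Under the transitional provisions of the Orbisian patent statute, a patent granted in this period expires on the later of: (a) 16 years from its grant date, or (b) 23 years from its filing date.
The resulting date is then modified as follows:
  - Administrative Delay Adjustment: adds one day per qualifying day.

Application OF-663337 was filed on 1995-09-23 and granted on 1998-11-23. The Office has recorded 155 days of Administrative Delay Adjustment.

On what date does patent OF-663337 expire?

February 25, 2019

(a) grant + 16 years → 23 November 2014.
(b) filing + 23 years → 23 September 2018.
Later of the two: 23 September 2018.
Administrative Delay Adjustment: +155 days → 25 February 2019.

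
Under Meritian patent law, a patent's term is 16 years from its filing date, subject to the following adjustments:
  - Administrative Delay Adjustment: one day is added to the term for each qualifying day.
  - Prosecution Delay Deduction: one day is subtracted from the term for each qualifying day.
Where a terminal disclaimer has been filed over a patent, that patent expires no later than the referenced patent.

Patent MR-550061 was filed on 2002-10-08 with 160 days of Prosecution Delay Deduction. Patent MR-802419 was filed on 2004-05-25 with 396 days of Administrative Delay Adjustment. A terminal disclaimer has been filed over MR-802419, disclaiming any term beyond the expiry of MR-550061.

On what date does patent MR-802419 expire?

May 1, 2018

Natural term of MR-802419:
  Base: filing + 16 years → 25 May 2020.
  Administrative Delay Adjustment: +396 days → 25 June 2021.
Expiry of referenced patent MR-550061:
  Base: filing + 16 years → 8 October 2018.
  Prosecution Delay Deduction: −160 days → 1 May 2018.
Terminal disclaimer: MR-802419 expires on the earlier of 25 June 2021 and 1 May 2018.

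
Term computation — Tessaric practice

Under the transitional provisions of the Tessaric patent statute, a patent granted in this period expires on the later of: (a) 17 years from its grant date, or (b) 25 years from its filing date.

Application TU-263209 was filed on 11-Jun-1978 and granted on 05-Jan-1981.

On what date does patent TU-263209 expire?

(a) grant + 17 years → 5 January 1998.
(b) filing + 25 years → 11 June 2003.
Later of the two: 11 June 2003.

June 11, 2003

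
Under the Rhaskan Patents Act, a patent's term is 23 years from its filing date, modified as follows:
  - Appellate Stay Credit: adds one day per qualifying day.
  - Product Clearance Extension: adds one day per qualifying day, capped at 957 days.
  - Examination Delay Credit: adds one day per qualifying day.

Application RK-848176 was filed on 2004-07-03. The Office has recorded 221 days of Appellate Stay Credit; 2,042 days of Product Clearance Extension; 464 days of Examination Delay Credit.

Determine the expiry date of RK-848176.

2031-12-31

Base term: filing date + 23 years → 3 July 2027.
Appellate Stay Credit: +221 days → 9 February 2028.
Product Clearance Extension: 2042 days claimed exceeds the 957-day cap, so +957 days → 23 September 2030.
Examination Delay Credit: +464 days → 31 December 2031.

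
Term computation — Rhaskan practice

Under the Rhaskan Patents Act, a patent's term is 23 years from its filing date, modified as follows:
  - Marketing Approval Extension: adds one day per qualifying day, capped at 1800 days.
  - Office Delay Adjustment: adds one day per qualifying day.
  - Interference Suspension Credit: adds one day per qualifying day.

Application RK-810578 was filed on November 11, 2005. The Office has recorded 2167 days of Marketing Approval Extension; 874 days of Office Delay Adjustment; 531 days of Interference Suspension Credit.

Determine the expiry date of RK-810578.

Base term: filing date + 23 years → 11 November 2028.
Marketing Approval Extension: 2167 days claimed exceeds the 1800-day cap, so +1800 days → 16 October 2033.
Office Delay Adjustment: +874 days → 8 March 2036.
Interference Suspension Credit: +531 days → 21 August 2037.

2037-08-21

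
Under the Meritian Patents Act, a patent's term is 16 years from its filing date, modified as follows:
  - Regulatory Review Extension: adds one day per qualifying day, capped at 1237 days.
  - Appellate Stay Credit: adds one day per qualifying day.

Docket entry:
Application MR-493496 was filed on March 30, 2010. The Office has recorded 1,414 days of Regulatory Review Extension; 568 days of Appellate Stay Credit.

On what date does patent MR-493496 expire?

2031-03-09

Base term: filing date + 16 years → 30 March 2026.
Regulatory Review Extension: 1414 days claimed exceeds the 1237-day cap, so +1237 days → 18 August 2029.
Appellate Stay Credit: +568 days → 9 March 2031.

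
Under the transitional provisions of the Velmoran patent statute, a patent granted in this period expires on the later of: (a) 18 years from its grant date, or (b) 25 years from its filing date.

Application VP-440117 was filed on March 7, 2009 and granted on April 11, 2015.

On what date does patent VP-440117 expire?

(a) grant + 18 years → 11 April 2033.
(b) filing + 25 years → 7 March 2034.
Later of the two: 7 March 2034.

March 7, 2034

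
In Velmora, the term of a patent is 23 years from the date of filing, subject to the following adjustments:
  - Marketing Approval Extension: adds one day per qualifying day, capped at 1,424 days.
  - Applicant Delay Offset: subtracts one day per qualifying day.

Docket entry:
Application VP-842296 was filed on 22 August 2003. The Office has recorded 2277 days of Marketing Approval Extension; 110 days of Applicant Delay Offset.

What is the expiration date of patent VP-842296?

2030-03-28

Base term: filing date + 23 years → 22 August 2026.
Marketing Approval Extension: 2277 days claimed exceeds the 1424-day cap, so +1424 days → 16 July 2030.
Applicant Delay Offset: −110 days → 28 March 2030.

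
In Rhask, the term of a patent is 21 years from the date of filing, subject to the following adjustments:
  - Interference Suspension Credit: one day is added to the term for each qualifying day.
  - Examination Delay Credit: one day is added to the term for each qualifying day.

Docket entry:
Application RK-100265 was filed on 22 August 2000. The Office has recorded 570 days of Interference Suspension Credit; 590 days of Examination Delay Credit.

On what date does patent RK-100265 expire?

October 25, 2024

Base term: filing date + 21 years → 22 August 2021.
Interference Suspension Credit: +570 days → 15 March 2023.
Examination Delay Credit: +590 days → 25 October 2024.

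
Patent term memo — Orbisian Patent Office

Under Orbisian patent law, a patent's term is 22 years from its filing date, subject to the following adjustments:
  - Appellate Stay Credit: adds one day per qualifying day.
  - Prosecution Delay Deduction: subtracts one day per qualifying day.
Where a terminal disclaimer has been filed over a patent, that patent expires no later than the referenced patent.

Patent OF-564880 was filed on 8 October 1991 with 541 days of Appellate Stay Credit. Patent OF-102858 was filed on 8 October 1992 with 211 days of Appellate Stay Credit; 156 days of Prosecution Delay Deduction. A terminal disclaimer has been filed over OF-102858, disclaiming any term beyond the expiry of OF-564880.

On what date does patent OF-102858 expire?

December 2, 2014

Natural term of OF-102858:
  Base: filing + 22 years → 8 October 2014.
  Appellate Stay Credit: +211 days → 7 May 2015.
  Prosecution Delay Deduction: −156 days → 2 December 2014.
Expiry of referenced patent OF-564880:
  Base: filing + 22 years → 8 October 2013.
  Appellate Stay Credit: +541 days → 2 April 2015.
Terminal disclaimer: OF-102858 expires on the earlier of 2 December 2014 and 2 April 2015.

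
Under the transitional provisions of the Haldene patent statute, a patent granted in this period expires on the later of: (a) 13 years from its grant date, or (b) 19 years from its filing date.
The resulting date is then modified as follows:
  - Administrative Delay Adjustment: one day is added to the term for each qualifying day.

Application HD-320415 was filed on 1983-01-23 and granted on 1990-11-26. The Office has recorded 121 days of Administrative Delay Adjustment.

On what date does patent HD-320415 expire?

(a) grant + 13 years → 26 November 2003.
(b) filing + 19 years → 23 January 2002.
Later of the two: 26 November 2003.
Administrative Delay Adjustment: +121 days → 26 March 2004.

2004-03-26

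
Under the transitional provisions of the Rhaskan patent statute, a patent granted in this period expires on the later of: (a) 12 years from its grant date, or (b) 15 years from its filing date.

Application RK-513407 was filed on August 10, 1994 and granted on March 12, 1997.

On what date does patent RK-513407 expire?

(a) grant + 12 years → 12 March 2009.
(b) filing + 15 years → 10 August 2009.
Later of the two: 10 August 2009.

2009-08-10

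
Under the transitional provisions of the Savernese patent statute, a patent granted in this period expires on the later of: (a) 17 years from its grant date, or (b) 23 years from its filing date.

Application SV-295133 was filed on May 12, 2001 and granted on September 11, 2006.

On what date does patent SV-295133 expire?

May 12, 2024

(a) grant + 17 years → 11 September 2023.
(b) filing + 23 years → 12 May 2024.
Later of the two: 12 May 2024.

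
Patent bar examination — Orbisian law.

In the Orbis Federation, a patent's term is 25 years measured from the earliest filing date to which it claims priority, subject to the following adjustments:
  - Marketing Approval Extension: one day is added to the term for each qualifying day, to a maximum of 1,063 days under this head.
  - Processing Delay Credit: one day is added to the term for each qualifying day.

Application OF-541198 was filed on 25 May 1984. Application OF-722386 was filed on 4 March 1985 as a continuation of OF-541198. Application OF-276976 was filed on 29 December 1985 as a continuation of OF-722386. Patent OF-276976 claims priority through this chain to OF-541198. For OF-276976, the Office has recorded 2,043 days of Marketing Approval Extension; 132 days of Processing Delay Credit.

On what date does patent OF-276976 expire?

Earliest priority filing: 25 May 1984.
Base term: 25 May 1984 + 25 years → 25 May 2009.
Marketing Approval Extension: 2043 days claimed exceeds the 1063-day cap, so +1063 days → 22 April 2012.
Processing Delay Credit: +132 days → 1 September 2012.

September 1, 2012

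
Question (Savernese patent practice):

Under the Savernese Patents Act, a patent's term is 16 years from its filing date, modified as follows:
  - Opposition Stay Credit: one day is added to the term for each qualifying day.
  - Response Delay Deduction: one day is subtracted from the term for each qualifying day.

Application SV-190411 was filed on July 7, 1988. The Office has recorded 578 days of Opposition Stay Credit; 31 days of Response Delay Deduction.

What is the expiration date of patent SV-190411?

January 5, 2006

Base term: filing date + 16 years → 7 July 2004.
Opposition Stay Credit: +578 days → 5 February 2006.
Response Delay Deduction: −31 days → 5 January 2006.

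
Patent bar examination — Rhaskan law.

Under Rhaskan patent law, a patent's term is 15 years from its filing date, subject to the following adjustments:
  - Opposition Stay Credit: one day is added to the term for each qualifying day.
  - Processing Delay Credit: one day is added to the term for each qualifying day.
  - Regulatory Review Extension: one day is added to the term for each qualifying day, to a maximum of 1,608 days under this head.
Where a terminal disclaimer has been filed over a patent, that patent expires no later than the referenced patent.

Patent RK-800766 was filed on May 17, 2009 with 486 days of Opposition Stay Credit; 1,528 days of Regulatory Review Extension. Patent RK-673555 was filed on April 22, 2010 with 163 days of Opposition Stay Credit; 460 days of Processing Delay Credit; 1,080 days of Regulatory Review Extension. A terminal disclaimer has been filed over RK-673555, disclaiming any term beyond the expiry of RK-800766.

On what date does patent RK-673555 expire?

2029-11-21

Natural term of RK-673555:
  Base: filing + 15 years → 22 April 2025.
  Opposition Stay Credit: +163 days → 2 October 2025.
  Processing Delay Credit: +460 days → 5 January 2027.
  Regulatory Review Extension: 1080 days (within the 1608-day cap) → +1080 days → 20 December 2029.
Expiry of referenced patent RK-800766:
  Base: filing + 15 years → 17 May 2024.
  Opposition Stay Credit: +486 days → 15 September 2025.
  Regulatory Review Extension: 1528 days (within the 1608-day cap) → +1528 days → 21 November 2029.
Terminal disclaimer: RK-673555 expires on the earlier of 20 December 2029 and 21 November 2029.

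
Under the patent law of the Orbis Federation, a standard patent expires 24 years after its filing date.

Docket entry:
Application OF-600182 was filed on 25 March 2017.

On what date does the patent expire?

Filing date + 24 years → 25 March 2041.

2041-03-25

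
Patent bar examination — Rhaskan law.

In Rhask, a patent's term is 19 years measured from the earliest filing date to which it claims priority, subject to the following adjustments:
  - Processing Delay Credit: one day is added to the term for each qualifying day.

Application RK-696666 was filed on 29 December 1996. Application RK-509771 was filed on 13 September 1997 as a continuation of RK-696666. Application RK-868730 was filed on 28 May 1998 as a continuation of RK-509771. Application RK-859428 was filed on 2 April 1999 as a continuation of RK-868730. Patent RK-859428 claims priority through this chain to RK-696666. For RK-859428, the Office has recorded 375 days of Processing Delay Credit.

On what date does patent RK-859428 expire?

2017-01-07

Earliest priority filing: 29 December 1996.
Base term: 29 December 1996 + 19 years → 29 December 2015.
Processing Delay Credit: +375 days → 7 January 2017.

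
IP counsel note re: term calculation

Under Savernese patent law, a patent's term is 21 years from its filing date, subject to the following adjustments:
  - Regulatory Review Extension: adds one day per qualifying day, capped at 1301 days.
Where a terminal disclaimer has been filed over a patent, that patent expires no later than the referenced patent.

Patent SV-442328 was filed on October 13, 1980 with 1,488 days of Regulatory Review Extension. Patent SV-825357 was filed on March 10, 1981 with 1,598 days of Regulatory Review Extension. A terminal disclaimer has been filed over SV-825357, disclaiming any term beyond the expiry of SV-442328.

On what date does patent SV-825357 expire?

Natural term of SV-825357:
  Base: filing + 21 years → 10 March 2002.
  Regulatory Review Extension: 1598 days claimed exceeds the 1301-day cap, so +1301 days → 1 October 2005.
Expiry of referenced patent SV-442328:
  Base: filing + 21 years → 13 October 2001.
  Regulatory Review Extension: 1488 days claimed exceeds the 1301-day cap, so +1301 days → 6 May 2005.
Terminal disclaimer: SV-825357 expires on the earlier of 1 October 2005 and 6 May 2005.

2005-05-06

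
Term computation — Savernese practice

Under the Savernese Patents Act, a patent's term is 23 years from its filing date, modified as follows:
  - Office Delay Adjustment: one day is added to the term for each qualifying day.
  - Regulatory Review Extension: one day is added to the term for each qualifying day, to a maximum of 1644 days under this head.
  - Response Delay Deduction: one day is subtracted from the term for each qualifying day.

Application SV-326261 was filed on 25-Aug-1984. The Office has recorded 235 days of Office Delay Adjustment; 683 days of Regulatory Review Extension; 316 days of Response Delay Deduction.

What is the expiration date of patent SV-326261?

Base term: filing date + 23 years → 25 August 2007.
Office Delay Adjustment: +235 days → 16 April 2008.
Regulatory Review Extension: 683 days (within the 1644-day cap) → +683 days → 28 February 2010.
Response Delay Deduction: −316 days → 18 April 2009.

2009-04-18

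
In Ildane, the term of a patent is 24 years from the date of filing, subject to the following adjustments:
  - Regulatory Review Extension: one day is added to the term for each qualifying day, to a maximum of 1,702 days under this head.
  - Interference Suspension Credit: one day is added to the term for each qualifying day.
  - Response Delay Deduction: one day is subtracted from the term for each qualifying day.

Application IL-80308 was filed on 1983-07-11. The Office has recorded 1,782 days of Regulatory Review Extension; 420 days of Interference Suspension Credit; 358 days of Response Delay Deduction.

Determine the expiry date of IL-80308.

2012-05-09

Base term: filing date + 24 years → 11 July 2007.
Regulatory Review Extension: 1782 days claimed exceeds the 1702-day cap, so +1702 days → 8 March 2012.
Interference Suspension Credit: +420 days → 2 May 2013.
Response Delay Deduction: −358 days → 9 May 2012.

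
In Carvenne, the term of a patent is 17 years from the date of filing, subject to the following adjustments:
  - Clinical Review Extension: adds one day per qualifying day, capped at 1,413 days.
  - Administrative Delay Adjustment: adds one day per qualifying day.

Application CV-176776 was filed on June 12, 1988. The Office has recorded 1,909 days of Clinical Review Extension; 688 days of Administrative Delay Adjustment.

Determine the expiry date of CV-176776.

Base term: filing date + 17 years → 12 June 2005.
Clinical Review Extension: 1909 days claimed exceeds the 1413-day cap, so +1413 days → 25 April 2009.
Administrative Delay Adjustment: +688 days → 14 March 2011.

March 14, 2011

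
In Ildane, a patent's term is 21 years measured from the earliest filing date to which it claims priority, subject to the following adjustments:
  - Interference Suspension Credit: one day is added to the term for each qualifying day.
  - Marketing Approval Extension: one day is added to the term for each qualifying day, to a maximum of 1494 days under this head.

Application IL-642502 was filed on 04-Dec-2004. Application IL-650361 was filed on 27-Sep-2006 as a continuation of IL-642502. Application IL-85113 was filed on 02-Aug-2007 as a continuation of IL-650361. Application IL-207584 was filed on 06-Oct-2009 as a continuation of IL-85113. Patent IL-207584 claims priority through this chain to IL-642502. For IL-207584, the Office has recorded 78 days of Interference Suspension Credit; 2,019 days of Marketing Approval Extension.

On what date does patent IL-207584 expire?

Earliest priority filing: 4 December 2004.
Base term: 4 December 2004 + 21 years → 4 December 2025.
Interference Suspension Credit: +78 days → 20 February 2026.
Marketing Approval Extension: 2019 days claimed exceeds the 1494-day cap, so +1494 days → 25 March 2030.

March 25, 2030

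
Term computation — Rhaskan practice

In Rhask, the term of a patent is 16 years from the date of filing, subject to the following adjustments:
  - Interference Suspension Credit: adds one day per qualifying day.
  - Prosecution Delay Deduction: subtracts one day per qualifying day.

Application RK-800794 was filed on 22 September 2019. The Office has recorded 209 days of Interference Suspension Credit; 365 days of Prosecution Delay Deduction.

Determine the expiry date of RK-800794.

Base term: filing date + 16 years → 22 September 2035.
Interference Suspension Credit: +209 days → 18 April 2036.
Prosecution Delay Deduction: −365 days → 19 April 2035.

April 19, 2035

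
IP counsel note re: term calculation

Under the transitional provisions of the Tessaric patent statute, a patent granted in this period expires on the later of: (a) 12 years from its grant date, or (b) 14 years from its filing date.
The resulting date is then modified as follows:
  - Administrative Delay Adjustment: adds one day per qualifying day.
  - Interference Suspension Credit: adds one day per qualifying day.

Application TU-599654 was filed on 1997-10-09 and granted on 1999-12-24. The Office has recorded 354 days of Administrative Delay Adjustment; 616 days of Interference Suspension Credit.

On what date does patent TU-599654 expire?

2014-08-20

(a) grant + 12 years → 24 December 2011.
(b) filing + 14 years → 9 October 2011.
Later of the two: 24 December 2011.
Administrative Delay Adjustment: +354 days → 12 December 2012.
Interference Suspension Credit: +616 days → 20 August 2014.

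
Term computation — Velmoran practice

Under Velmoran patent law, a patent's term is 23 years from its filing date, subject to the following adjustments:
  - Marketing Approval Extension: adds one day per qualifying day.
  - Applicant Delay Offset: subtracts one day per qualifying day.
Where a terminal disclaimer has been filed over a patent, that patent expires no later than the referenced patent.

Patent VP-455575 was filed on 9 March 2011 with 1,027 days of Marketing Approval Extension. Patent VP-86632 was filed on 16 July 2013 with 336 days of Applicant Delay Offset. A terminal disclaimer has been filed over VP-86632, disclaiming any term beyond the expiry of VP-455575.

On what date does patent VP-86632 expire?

Natural term of VP-86632:
  Base: filing + 23 years → 16 July 2036.
  Applicant Delay Offset: −336 days → 15 August 2035.
Expiry of referenced patent VP-455575:
  Base: filing + 23 years → 9 March 2034.
  Marketing Approval Extension: +1027 days → 30 December 2036.
Terminal disclaimer: VP-86632 expires on the earlier of 15 August 2035 and 30 December 2036.

2035-08-15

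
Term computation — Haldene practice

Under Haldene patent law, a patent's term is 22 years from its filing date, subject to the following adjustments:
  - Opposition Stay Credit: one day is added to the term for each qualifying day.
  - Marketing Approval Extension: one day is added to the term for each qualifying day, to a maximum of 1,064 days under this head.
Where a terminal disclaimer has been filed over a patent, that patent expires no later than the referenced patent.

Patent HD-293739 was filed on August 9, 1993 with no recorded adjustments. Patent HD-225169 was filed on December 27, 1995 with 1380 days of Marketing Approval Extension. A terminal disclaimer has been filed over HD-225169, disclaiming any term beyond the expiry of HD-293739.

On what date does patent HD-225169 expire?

August 9, 2015

Natural term of HD-225169:
  Base: filing + 22 years → 27 December 2017.
  Marketing Approval Extension: 1380 days claimed exceeds the 1064-day cap, so +1064 days → 25 November 2020.
Expiry of referenced patent HD-293739:
  Base: filing + 22 years → 9 August 2015.
Terminal disclaimer: HD-225169 expires on the earlier of 25 November 2020 and 9 August 2015.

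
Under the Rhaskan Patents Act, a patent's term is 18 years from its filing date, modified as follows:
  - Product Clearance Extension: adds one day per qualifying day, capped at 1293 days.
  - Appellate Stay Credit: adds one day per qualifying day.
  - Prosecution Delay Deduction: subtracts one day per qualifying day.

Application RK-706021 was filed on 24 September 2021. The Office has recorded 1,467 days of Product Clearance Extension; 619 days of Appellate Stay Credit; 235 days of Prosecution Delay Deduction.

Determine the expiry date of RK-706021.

Base term: filing date + 18 years → 24 September 2039.
Product Clearance Extension: 1467 days claimed exceeds the 1293-day cap, so +1293 days → 9 April 2043.
Appellate Stay Credit: +619 days → 18 December 2044.
Prosecution Delay Deduction: −235 days → 27 April 2044.

April 27, 2044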